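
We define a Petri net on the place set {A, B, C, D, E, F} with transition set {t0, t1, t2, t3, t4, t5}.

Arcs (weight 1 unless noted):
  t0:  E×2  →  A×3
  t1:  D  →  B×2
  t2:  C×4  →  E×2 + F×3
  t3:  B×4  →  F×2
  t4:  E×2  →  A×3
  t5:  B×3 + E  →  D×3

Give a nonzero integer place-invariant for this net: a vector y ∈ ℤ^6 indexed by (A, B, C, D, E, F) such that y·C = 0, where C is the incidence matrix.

y = (A:2, B:1, C:3, D:2, E:3, F:2)

Incidence matrix C (rows=places, cols=transitions):
       t0   t1   t2   t3   t4   t5
    A   3    0    0    0    3    0
    B   0    2    0   -4    0   -3
    C   0    0   -4    0    0    0
    D   0   -1    0    0    0    3
    E  -2    0    2    0   -2   -1
    F   0    0    3    2    0    0

Candidate y = [2, 1, 3, 2, 3, 2]; check y·C column-wise:
  col t0: 2·3 + 1·0 + 3·0 + 2·0 + 3·-2 + 2·0 = 0
  col t1: 2·0 + 1·2 + 3·0 + 2·-1 + 3·0 + 2·0 = 0
  col t2: 2·0 + 1·0 + 3·-4 + 2·0 + 3·2 + 2·3 = 0
  col t3: 2·0 + 1·-4 + 3·0 + 2·0 + 3·0 + 2·2 = 0
  col t4: 2·3 + 1·0 + 3·0 + 2·0 + 3·-2 + 2·0 = 0
  col t5: 2·0 + 1·-3 + 3·0 + 2·3 + 3·-1 + 2·0 = 0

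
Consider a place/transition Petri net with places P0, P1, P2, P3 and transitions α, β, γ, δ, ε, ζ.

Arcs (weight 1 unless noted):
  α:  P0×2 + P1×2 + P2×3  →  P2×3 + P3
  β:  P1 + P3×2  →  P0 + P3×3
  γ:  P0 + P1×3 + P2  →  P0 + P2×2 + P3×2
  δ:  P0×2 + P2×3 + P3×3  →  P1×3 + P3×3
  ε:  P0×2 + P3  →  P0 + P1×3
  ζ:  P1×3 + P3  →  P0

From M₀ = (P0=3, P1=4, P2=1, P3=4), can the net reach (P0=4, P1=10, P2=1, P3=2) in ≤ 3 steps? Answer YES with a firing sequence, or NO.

NO — not reachable within 3 firings

depth 0: 1 marking
depth 1: 5 markings reached so far
depth 2: 12 markings reached so far
depth 3: 22 markings reached so far
target is not among the 22 markings reachable within 3 steps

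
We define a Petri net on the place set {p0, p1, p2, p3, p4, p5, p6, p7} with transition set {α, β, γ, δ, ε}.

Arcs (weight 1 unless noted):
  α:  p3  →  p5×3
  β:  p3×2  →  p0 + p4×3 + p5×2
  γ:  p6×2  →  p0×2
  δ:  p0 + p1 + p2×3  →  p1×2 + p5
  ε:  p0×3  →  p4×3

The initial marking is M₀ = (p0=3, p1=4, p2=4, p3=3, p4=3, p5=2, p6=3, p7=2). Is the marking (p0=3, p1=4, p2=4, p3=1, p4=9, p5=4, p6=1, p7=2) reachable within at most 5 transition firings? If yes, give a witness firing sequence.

YES — reachable via ⟨β, γ, ε⟩ (3 firings)

step 1: fire β:  (p0=3, p1=4, p2=4, p3=3, p4=3, p5=2, p6=3, p7=2) → (p0=4, p1=4, p2=4, p3=1, p4=6, p5=4, p6=3, p7=2)
step 2: fire γ:  (p0=4, p1=4, p2=4, p3=1, p4=6, p5=4, p6=3, p7=2) → (p0=6, p1=4, p2=4, p3=1, p4=6, p5=4, p6=1, p7=2)
step 3: fire ε:  (p0=6, p1=4, p2=4, p3=1, p4=6, p5=4, p6=1, p7=2) → (p0=3, p1=4, p2=4, p3=1, p4=9, p5=4, p6=1, p7=2)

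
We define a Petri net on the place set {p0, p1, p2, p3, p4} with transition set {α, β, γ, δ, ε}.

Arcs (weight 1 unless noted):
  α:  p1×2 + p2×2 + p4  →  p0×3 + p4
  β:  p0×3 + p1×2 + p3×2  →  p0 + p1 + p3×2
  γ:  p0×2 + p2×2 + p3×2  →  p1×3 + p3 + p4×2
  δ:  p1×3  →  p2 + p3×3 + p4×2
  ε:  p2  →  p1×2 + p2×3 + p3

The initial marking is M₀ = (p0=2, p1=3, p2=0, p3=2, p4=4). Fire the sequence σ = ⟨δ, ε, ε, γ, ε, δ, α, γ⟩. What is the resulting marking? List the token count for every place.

(p0=1, p1=7, p2=2, p3=9, p4=12)

step 1: fire δ:  (p0=2, p1=3, p2=0, p3=2, p4=4) → (p0=2, p1=0, p2=1, p3=5, p4=6)
step 2: fire ε:  (p0=2, p1=0, p2=1, p3=5, p4=6) → (p0=2, p1=2, p2=3, p3=6, p4=6)
step 3: fire ε:  (p0=2, p1=2, p2=3, p3=6, p4=6) → (p0=2, p1=4, p2=5, p3=7, p4=6)
step 4: fire γ:  (p0=2, p1=4, p2=5, p3=7, p4=6) → (p0=0, p1=7, p2=3, p3=6, p4=8)
step 5: fire ε:  (p0=0, p1=7, p2=3, p3=6, p4=8) → (p0=0, p1=9, p2=5, p3=7, p4=8)
step 6: fire δ:  (p0=0, p1=9, p2=5, p3=7, p4=8) → (p0=0, p1=6, p2=6, p3=10, p4=10)
step 7: fire α:  (p0=0, p1=6, p2=6, p3=10, p4=10) → (p0=3, p1=4, p2=4, p3=10, p4=10)
step 8: fire γ:  (p0=3, p1=4, p2=4, p3=10, p4=10) → (p0=1, p1=7, p2=2, p3=9, p4=12)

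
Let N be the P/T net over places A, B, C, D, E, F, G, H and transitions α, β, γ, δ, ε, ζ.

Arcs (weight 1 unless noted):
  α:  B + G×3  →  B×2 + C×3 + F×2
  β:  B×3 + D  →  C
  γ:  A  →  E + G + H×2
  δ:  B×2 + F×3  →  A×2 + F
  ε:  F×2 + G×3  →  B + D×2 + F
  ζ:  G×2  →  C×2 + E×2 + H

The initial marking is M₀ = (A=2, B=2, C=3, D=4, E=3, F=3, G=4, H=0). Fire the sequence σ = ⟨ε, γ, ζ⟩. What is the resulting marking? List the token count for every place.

(A=1, B=3, C=5, D=6, E=6, F=2, G=0, H=3)

step 1: fire ε:  (A=2, B=2, C=3, D=4, E=3, F=3, G=4, H=0) → (A=2, B=3, C=3, D=6, E=3, F=2, G=1, H=0)
step 2: fire γ:  (A=2, B=3, C=3, D=6, E=3, F=2, G=1, H=0) → (A=1, B=3, C=3, D=6, E=4, F=2, G=2, H=2)
step 3: fire ζ:  (A=1, B=3, C=3, D=6, E=4, F=2, G=2, H=2) → (A=1, B=3, C=5, D=6, E=6, F=2, G=0, H=3)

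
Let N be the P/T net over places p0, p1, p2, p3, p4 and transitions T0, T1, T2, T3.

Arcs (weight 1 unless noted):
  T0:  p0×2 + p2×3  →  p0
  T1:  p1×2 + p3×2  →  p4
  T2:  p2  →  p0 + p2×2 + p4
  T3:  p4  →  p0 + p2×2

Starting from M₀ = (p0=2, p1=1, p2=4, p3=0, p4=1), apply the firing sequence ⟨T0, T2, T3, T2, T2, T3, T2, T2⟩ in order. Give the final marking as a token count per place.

step 1: fire T0:  (p0=2, p1=1, p2=4, p3=0, p4=1) → (p0=1, p1=1, p2=1, p3=0, p4=1)
step 2: fire T2:  (p0=1, p1=1, p2=1, p3=0, p4=1) → (p0=2, p1=1, p2=2, p3=0, p4=2)
step 3: fire T3:  (p0=2, p1=1, p2=2, p3=0, p4=2) → (p0=3, p1=1, p2=4, p3=0, p4=1)
step 4: fire T2:  (p0=3, p1=1, p2=4, p3=0, p4=1) → (p0=4, p1=1, p2=5, p3=0, p4=2)
step 5: fire T2:  (p0=4, p1=1, p2=5, p3=0, p4=2) → (p0=5, p1=1, p2=6, p3=0, p4=3)
step 6: fire T3:  (p0=5, p1=1, p2=6, p3=0, p4=3) → (p0=6, p1=1, p2=8, p3=0, p4=2)
step 7: fire T2:  (p0=6, p1=1, p2=8, p3=0, p4=2) → (p0=7, p1=1, p2=9, p3=0, p4=3)
step 8: fire T2:  (p0=7, p1=1, p2=9, p3=0, p4=3) → (p0=8, p1=1, p2=10, p3=0, p4=4)

(p0=8, p1=1, p2=10, p3=0, p4=4)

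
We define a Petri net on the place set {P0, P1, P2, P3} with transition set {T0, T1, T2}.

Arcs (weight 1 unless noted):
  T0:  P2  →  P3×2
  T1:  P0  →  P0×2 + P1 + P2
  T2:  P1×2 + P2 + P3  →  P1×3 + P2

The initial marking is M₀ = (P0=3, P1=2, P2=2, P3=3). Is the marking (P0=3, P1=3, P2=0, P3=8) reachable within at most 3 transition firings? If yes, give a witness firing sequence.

NO — not reachable within 3 firings

depth 0: 1 marking
depth 1: 4 markings reached so far
depth 2: 10 markings reached so far
depth 3: 19 markings reached so far
target is not among the 19 markings reachable within 3 steps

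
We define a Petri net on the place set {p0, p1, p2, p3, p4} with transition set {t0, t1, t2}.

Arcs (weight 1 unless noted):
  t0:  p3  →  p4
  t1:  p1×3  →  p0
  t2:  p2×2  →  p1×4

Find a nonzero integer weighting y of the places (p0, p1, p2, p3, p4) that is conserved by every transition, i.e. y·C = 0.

y = (p0:3, p1:1, p2:2, p3:0, p4:0)

Incidence matrix C (rows=places, cols=transitions):
       t0   t1   t2
   p0   0    1    0
   p1   0   -3    4
   p2   0    0   -2
   p3  -1    0    0
   p4   1    0    0

Candidate y = [3, 1, 2, 0, 0]; check y·C column-wise:
  col t0: 3·0 + 1·0 + 2·0 + 0·-1 + 0·1 = 0
  col t1: 3·1 + 1·-3 + 2·0 = 0
  col t2: 3·0 + 1·4 + 2·-2 = 0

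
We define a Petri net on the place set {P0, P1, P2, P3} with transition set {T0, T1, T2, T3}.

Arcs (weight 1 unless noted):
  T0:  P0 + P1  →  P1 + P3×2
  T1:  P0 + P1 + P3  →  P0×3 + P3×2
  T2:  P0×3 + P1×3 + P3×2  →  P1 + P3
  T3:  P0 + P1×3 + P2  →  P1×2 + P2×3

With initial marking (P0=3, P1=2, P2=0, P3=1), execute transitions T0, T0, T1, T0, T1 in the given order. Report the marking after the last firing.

step 1: fire T0:  (P0=3, P1=2, P2=0, P3=1) → (P0=2, P1=2, P2=0, P3=3)
step 2: fire T0:  (P0=2, P1=2, P2=0, P3=3) → (P0=1, P1=2, P2=0, P3=5)
step 3: fire T1:  (P0=1, P1=2, P2=0, P3=5) → (P0=3, P1=1, P2=0, P3=6)
step 4: fire T0:  (P0=3, P1=1, P2=0, P3=6) → (P0=2, P1=1, P2=0, P3=8)
step 5: fire T1:  (P0=2, P1=1, P2=0, P3=8) → (P0=4, P1=0, P2=0, P3=9)

(P0=4, P1=0, P2=0, P3=9)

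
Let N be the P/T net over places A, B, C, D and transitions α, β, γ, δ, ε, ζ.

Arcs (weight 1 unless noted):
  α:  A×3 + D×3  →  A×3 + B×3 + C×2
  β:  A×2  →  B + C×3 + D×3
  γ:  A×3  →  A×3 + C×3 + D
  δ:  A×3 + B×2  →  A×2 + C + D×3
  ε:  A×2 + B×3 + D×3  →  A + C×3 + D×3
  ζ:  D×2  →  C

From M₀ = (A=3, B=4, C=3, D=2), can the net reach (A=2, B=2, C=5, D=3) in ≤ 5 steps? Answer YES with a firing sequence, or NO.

step 1: fire δ:  (A=3, B=4, C=3, D=2) → (A=2, B=2, C=4, D=5)
step 2: fire ζ:  (A=2, B=2, C=4, D=5) → (A=2, B=2, C=5, D=3)

YES — reachable via ⟨δ, ζ⟩ (2 firings)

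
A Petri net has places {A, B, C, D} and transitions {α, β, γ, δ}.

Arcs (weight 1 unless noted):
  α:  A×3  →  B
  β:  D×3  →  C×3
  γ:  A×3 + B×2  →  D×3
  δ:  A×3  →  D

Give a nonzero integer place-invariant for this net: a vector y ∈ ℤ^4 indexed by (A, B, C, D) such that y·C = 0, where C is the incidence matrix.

y = (A:1, B:3, C:3, D:3)

Incidence matrix C (rows=places, cols=transitions):
        α    β    γ    δ
    A  -3    0   -3   -3
    B   1    0   -2    0
    C   0    3    0    0
    D   0   -3    3    1

Candidate y = [1, 3, 3, 3]; check y·C column-wise:
  col α: 1·-3 + 3·1 + 3·0 + 3·0 = 0
  col β: 1·0 + 3·0 + 3·3 + 3·-3 = 0
  col γ: 1·-3 + 3·-2 + 3·0 + 3·3 = 0
  col δ: 1·-3 + 3·0 + 3·0 + 3·1 = 0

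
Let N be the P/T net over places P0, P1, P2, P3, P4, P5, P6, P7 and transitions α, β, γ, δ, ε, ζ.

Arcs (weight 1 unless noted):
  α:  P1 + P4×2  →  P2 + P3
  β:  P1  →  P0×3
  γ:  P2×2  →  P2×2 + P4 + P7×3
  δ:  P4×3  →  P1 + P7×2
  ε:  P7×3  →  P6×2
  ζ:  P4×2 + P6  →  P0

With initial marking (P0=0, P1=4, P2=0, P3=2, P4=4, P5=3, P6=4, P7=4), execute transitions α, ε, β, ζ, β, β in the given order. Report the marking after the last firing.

step 1: fire α:  (P0=0, P1=4, P2=0, P3=2, P4=4, P5=3, P6=4, P7=4) → (P0=0, P1=3, P2=1, P3=3, P4=2, P5=3, P6=4, P7=4)
step 2: fire ε:  (P0=0, P1=3, P2=1, P3=3, P4=2, P5=3, P6=4, P7=4) → (P0=0, P1=3, P2=1, P3=3, P4=2, P5=3, P6=6, P7=1)
step 3: fire β:  (P0=0, P1=3, P2=1, P3=3, P4=2, P5=3, P6=6, P7=1) → (P0=3, P1=2, P2=1, P3=3, P4=2, P5=3, P6=6, P7=1)
step 4: fire ζ:  (P0=3, P1=2, P2=1, P3=3, P4=2, P5=3, P6=6, P7=1) → (P0=4, P1=2, P2=1, P3=3, P4=0, P5=3, P6=5, P7=1)
step 5: fire β:  (P0=4, P1=2, P2=1, P3=3, P4=0, P5=3, P6=5, P7=1) → (P0=7, P1=1, P2=1, P3=3, P4=0, P5=3, P6=5, P7=1)
step 6: fire β:  (P0=7, P1=1, P2=1, P3=3, P4=0, P5=3, P6=5, P7=1) → (P0=10, P1=0, P2=1, P3=3, P4=0, P5=3, P6=5, P7=1)

(P0=10, P1=0, P2=1, P3=3, P4=0, P5=3, P6=5, P7=1)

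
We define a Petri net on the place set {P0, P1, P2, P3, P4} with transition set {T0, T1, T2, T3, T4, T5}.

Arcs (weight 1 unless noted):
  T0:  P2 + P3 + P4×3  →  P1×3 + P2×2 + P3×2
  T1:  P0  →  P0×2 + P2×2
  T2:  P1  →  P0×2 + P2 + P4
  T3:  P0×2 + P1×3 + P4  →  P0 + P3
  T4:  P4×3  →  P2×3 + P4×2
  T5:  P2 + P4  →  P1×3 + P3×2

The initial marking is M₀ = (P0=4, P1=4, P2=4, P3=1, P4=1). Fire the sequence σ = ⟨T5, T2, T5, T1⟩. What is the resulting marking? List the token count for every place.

step 1: fire T5:  (P0=4, P1=4, P2=4, P3=1, P4=1) → (P0=4, P1=7, P2=3, P3=3, P4=0)
step 2: fire T2:  (P0=4, P1=7, P2=3, P3=3, P4=0) → (P0=6, P1=6, P2=4, P3=3, P4=1)
step 3: fire T5:  (P0=6, P1=6, P2=4, P3=3, P4=1) → (P0=6, P1=9, P2=3, P3=5, P4=0)
step 4: fire T1:  (P0=6, P1=9, P2=3, P3=5, P4=0) → (P0=7, P1=9, P2=5, P3=5, P4=0)

(P0=7, P1=9, P2=5, P3=5, P4=0)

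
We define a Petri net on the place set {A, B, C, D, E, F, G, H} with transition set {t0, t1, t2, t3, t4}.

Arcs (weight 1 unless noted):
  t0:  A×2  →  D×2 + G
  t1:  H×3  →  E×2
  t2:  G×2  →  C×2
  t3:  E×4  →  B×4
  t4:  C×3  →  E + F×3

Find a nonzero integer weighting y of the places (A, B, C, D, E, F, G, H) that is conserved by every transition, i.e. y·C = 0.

y = (A:1, B:0, C:0, D:1, E:0, F:0, G:0, H:0)

Incidence matrix C (rows=places, cols=transitions):
       t0   t1   t2   t3   t4
    A  -2    0    0    0    0
    B   0    0    0    4    0
    C   0    0    2    0   -3
    D   2    0    0    0    0
    E   0    2    0   -4    1
    F   0    0    0    0    3
    G   1    0   -2    0    0
    H   0   -3    0    0    0

Candidate y = [1, 0, 0, 1, 0, 0, 0, 0]; check y·C column-wise:
  col t0: 1·-2 + 1·2 + 0·1 = 0
  col t1: 1·0 + 1·0 + 0·2 + 0·-3 = 0
  col t2: 1·0 + 0·2 + 1·0 + 0·-2 = 0
  col t3: 1·0 + 0·4 + 1·0 + 0·-4 = 0
  col t4: 1·0 + 0·-3 + 1·0 + 0·1 + 0·3 = 0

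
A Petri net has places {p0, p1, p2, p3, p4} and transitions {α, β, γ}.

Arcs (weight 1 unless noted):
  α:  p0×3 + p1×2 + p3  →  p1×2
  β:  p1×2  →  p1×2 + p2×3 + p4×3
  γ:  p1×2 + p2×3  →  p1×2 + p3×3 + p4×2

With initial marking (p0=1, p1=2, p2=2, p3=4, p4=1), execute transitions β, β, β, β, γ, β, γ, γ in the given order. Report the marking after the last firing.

step 1: fire β:  (p0=1, p1=2, p2=2, p3=4, p4=1) → (p0=1, p1=2, p2=5, p3=4, p4=4)
step 2: fire β:  (p0=1, p1=2, p2=5, p3=4, p4=4) → (p0=1, p1=2, p2=8, p3=4, p4=7)
step 3: fire β:  (p0=1, p1=2, p2=8, p3=4, p4=7) → (p0=1, p1=2, p2=11, p3=4, p4=10)
step 4: fire β:  (p0=1, p1=2, p2=11, p3=4, p4=10) → (p0=1, p1=2, p2=14, p3=4, p4=13)
step 5: fire γ:  (p0=1, p1=2, p2=14, p3=4, p4=13) → (p0=1, p1=2, p2=11, p3=7, p4=15)
step 6: fire β:  (p0=1, p1=2, p2=11, p3=7, p4=15) → (p0=1, p1=2, p2=14, p3=7, p4=18)
step 7: fire γ:  (p0=1, p1=2, p2=14, p3=7, p4=18) → (p0=1, p1=2, p2=11, p3=10, p4=20)
step 8: fire γ:  (p0=1, p1=2, p2=11, p3=10, p4=20) → (p0=1, p1=2, p2=8, p3=13, p4=22)

(p0=1, p1=2, p2=8, p3=13, p4=22)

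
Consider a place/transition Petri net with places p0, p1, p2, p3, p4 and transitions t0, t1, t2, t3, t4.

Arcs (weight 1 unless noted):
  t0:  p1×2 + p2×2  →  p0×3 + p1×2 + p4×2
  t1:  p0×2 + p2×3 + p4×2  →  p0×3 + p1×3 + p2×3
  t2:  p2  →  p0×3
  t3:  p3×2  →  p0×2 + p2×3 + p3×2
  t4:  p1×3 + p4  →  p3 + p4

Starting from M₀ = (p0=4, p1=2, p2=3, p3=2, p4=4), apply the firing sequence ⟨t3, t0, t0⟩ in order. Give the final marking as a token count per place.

(p0=12, p1=2, p2=2, p3=2, p4=8)

step 1: fire t3:  (p0=4, p1=2, p2=3, p3=2, p4=4) → (p0=6, p1=2, p2=6, p3=2, p4=4)
step 2: fire t0:  (p0=6, p1=2, p2=6, p3=2, p4=4) → (p0=9, p1=2, p2=4, p3=2, p4=6)
step 3: fire t0:  (p0=9, p1=2, p2=4, p3=2, p4=6) → (p0=12, p1=2, p2=2, p3=2, p4=8)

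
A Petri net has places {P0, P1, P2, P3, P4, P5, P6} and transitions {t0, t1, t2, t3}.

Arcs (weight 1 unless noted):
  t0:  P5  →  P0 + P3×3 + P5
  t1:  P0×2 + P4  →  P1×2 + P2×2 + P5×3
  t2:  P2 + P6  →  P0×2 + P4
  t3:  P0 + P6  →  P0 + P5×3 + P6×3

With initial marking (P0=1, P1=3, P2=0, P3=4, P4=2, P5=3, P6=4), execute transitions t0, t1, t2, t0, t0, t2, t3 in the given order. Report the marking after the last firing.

(P0=6, P1=5, P2=0, P3=13, P4=3, P5=9, P6=4)

step 1: fire t0:  (P0=1, P1=3, P2=0, P3=4, P4=2, P5=3, P6=4) → (P0=2, P1=3, P2=0, P3=7, P4=2, P5=3, P6=4)
step 2: fire t1:  (P0=2, P1=3, P2=0, P3=7, P4=2, P5=3, P6=4) → (P0=0, P1=5, P2=2, P3=7, P4=1, P5=6, P6=4)
step 3: fire t2:  (P0=0, P1=5, P2=2, P3=7, P4=1, P5=6, P6=4) → (P0=2, P1=5, P2=1, P3=7, P4=2, P5=6, P6=3)
step 4: fire t0:  (P0=2, P1=5, P2=1, P3=7, P4=2, P5=6, P6=3) → (P0=3, P1=5, P2=1, P3=10, P4=2, P5=6, P6=3)
step 5: fire t0:  (P0=3, P1=5, P2=1, P3=10, P4=2, P5=6, P6=3) → (P0=4, P1=5, P2=1, P3=13, P4=2, P5=6, P6=3)
step 6: fire t2:  (P0=4, P1=5, P2=1, P3=13, P4=2, P5=6, P6=3) → (P0=6, P1=5, P2=0, P3=13, P4=3, P5=6, P6=2)
step 7: fire t3:  (P0=6, P1=5, P2=0, P3=13, P4=3, P5=6, P6=2) → (P0=6, P1=5, P2=0, P3=13, P4=3, P5=9, P6=4)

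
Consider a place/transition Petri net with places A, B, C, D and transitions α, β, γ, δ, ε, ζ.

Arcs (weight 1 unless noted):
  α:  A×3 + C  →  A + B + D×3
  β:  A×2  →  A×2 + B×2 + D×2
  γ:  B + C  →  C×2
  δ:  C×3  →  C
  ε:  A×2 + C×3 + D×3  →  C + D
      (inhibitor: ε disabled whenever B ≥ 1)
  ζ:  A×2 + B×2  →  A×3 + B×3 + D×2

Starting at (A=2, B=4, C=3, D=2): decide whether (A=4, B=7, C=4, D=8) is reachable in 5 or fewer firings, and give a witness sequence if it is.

step 1: fire β:  (A=2, B=4, C=3, D=2) → (A=2, B=6, C=3, D=4)
step 2: fire γ:  (A=2, B=6, C=3, D=4) → (A=2, B=5, C=4, D=4)
step 3: fire ζ:  (A=2, B=5, C=4, D=4) → (A=3, B=6, C=4, D=6)
step 4: fire ζ:  (A=3, B=6, C=4, D=6) → (A=4, B=7, C=4, D=8)

YES — reachable via ⟨β, γ, ζ, ζ⟩ (4 firings)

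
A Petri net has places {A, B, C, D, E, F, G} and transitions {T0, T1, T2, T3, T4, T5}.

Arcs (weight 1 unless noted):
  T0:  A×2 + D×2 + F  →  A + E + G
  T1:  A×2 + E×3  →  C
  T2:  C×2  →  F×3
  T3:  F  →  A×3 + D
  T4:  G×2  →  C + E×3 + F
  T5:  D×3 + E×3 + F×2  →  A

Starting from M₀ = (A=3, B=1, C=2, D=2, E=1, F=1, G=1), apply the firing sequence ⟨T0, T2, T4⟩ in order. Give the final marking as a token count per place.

(A=2, B=1, C=1, D=0, E=5, F=4, G=0)

step 1: fire T0:  (A=3, B=1, C=2, D=2, E=1, F=1, G=1) → (A=2, B=1, C=2, D=0, E=2, F=0, G=2)
step 2: fire T2:  (A=2, B=1, C=2, D=0, E=2, F=0, G=2) → (A=2, B=1, C=0, D=0, E=2, F=3, G=2)
step 3: fire T4:  (A=2, B=1, C=0, D=0, E=2, F=3, G=2) → (A=2, B=1, C=1, D=0, E=5, F=4, G=0)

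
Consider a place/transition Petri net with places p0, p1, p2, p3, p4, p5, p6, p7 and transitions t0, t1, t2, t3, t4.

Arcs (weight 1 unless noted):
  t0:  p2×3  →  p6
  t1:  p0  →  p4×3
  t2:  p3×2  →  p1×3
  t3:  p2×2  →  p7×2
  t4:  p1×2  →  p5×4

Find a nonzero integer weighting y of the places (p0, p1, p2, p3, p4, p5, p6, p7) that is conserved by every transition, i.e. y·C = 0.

Incidence matrix C (rows=places, cols=transitions):
       t0   t1   t2   t3   t4
   p0   0   -1    0    0    0
   p1   0    0    3    0   -2
   p2  -3    0    0   -2    0
   p3   0    0   -2    0    0
   p4   0    3    0    0    0
   p5   0    0    0    0    4
   p6   1    0    0    0    0
   p7   0    0    0    2    0

Candidate y = [3, 0, 0, 0, 1, 0, 0, 0]; check y·C column-wise:
  col t0: 3·0 + 0·-3 + 1·0 + 0·1 = 0
  col t1: 3·-1 + 1·3 = 0
  col t2: 3·0 + 0·3 + 0·-2 + 1·0 = 0
  col t3: 3·0 + 0·-2 + 1·0 + 0·2 = 0
  col t4: 3·0 + 0·-2 + 1·0 + 0·4 = 0

y = (p0:3, p1:0, p2:0, p3:0, p4:1, p5:0, p6:0, p7:0)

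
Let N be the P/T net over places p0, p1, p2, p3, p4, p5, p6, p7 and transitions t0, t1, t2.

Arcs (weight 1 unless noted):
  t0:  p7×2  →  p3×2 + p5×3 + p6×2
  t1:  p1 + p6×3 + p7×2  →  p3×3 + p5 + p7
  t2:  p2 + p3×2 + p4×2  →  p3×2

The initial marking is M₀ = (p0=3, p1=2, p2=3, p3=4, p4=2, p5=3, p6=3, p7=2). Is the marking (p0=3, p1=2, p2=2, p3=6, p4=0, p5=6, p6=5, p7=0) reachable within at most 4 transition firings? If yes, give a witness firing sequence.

step 1: fire t0:  (p0=3, p1=2, p2=3, p3=4, p4=2, p5=3, p6=3, p7=2) → (p0=3, p1=2, p2=3, p3=6, p4=2, p5=6, p6=5, p7=0)
step 2: fire t2:  (p0=3, p1=2, p2=3, p3=6, p4=2, p5=6, p6=5, p7=0) → (p0=3, p1=2, p2=2, p3=6, p4=0, p5=6, p6=5, p7=0)

YES — reachable via ⟨t0, t2⟩ (2 firings)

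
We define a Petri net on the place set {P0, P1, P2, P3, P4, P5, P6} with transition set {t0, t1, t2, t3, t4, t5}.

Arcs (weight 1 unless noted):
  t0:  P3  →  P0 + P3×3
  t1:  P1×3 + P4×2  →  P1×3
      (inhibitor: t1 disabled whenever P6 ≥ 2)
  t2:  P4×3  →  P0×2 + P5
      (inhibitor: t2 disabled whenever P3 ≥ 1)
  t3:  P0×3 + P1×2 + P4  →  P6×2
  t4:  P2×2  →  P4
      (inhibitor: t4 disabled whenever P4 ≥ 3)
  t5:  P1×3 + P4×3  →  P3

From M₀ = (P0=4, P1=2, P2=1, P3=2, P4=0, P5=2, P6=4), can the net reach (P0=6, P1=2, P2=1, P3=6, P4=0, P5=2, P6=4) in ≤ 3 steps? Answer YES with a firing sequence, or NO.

YES — reachable via ⟨t0, t0⟩ (2 firings)

step 1: fire t0:  (P0=4, P1=2, P2=1, P3=2, P4=0, P5=2, P6=4) → (P0=5, P1=2, P2=1, P3=4, P4=0, P5=2, P6=4)
step 2: fire t0:  (P0=5, P1=2, P2=1, P3=4, P4=0, P5=2, P6=4) → (P0=6, P1=2, P2=1, P3=6, P4=0, P5=2, P6=4)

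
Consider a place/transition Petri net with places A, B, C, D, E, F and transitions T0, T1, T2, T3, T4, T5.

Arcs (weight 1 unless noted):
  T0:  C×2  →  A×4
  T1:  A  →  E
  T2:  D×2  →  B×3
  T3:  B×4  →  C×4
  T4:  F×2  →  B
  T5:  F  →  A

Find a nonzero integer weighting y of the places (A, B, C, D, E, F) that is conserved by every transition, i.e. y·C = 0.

y = (A:1, B:2, C:2, D:3, E:1, F:1)

Incidence matrix C (rows=places, cols=transitions):
       T0   T1   T2   T3   T4   T5
    A   4   -1    0    0    0    1
    B   0    0    3   -4    1    0
    C  -2    0    0    4    0    0
    D   0    0   -2    0    0    0
    E   0    1    0    0    0    0
    F   0    0    0    0   -2   -1

Candidate y = [1, 2, 2, 3, 1, 1]; check y·C column-wise:
  col T0: 1·4 + 2·0 + 2·-2 + 3·0 + 1·0 + 1·0 = 0
  col T1: 1·-1 + 2·0 + 2·0 + 3·0 + 1·1 + 1·0 = 0
  col T2: 1·0 + 2·3 + 2·0 + 3·-2 + 1·0 + 1·0 = 0
  col T3: 1·0 + 2·-4 + 2·4 + 3·0 + 1·0 + 1·0 = 0
  col T4: 1·0 + 2·1 + 2·0 + 3·0 + 1·0 + 1·-2 = 0
  col T5: 1·1 + 2·0 + 2·0 + 3·0 + 1·0 + 1·-1 = 0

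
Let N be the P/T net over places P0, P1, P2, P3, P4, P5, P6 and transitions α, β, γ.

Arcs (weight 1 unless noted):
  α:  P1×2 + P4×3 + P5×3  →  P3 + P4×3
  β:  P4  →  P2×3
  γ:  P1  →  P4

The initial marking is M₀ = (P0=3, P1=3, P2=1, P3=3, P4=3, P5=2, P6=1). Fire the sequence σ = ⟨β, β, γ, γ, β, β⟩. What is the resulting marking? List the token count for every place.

(P0=3, P1=1, P2=13, P3=3, P4=1, P5=2, P6=1)

step 1: fire β:  (P0=3, P1=3, P2=1, P3=3, P4=3, P5=2, P6=1) → (P0=3, P1=3, P2=4, P3=3, P4=2, P5=2, P6=1)
step 2: fire β:  (P0=3, P1=3, P2=4, P3=3, P4=2, P5=2, P6=1) → (P0=3, P1=3, P2=7, P3=3, P4=1, P5=2, P6=1)
step 3: fire γ:  (P0=3, P1=3, P2=7, P3=3, P4=1, P5=2, P6=1) → (P0=3, P1=2, P2=7, P3=3, P4=2, P5=2, P6=1)
step 4: fire γ:  (P0=3, P1=2, P2=7, P3=3, P4=2, P5=2, P6=1) → (P0=3, P1=1, P2=7, P3=3, P4=3, P5=2, P6=1)
step 5: fire β:  (P0=3, P1=1, P2=7, P3=3, P4=3, P5=2, P6=1) → (P0=3, P1=1, P2=10, P3=3, P4=2, P5=2, P6=1)
step 6: fire β:  (P0=3, P1=1, P2=10, P3=3, P4=2, P5=2, P6=1) → (P0=3, P1=1, P2=13, P3=3, P4=1, P5=2, P6=1)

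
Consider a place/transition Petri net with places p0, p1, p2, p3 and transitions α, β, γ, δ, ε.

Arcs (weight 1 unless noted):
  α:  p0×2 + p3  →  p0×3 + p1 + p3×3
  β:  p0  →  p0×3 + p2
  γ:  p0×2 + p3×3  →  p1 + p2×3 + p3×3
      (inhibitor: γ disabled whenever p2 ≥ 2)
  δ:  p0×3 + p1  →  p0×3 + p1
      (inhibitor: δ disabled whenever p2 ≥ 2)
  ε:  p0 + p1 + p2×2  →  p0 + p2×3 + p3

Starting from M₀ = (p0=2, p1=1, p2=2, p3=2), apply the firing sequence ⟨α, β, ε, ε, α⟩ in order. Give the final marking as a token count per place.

(p0=6, p1=1, p2=5, p3=8)

step 1: fire α:  (p0=2, p1=1, p2=2, p3=2) → (p0=3, p1=2, p2=2, p3=4)
step 2: fire β:  (p0=3, p1=2, p2=2, p3=4) → (p0=5, p1=2, p2=3, p3=4)
step 3: fire ε:  (p0=5, p1=2, p2=3, p3=4) → (p0=5, p1=1, p2=4, p3=5)
step 4: fire ε:  (p0=5, p1=1, p2=4, p3=5) → (p0=5, p1=0, p2=5, p3=6)
step 5: fire α:  (p0=5, p1=0, p2=5, p3=6) → (p0=6, p1=1, p2=5, p3=8)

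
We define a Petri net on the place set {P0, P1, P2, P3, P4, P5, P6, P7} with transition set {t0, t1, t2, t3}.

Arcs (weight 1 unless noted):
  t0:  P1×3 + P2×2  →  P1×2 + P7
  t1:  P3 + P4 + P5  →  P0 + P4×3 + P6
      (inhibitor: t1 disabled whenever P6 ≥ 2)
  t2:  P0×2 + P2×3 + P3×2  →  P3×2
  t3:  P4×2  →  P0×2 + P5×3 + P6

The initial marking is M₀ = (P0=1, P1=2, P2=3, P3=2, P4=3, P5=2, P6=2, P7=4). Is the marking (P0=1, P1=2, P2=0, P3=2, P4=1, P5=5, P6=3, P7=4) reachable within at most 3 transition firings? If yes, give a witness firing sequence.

YES — reachable via ⟨t3, t2⟩ (2 firings)

step 1: fire t3:  (P0=1, P1=2, P2=3, P3=2, P4=3, P5=2, P6=2, P7=4) → (P0=3, P1=2, P2=3, P3=2, P4=1, P5=5, P6=3, P7=4)
step 2: fire t2:  (P0=3, P1=2, P2=3, P3=2, P4=1, P5=5, P6=3, P7=4) → (P0=1, P1=2, P2=0, P3=2, P4=1, P5=5, P6=3, P7=4)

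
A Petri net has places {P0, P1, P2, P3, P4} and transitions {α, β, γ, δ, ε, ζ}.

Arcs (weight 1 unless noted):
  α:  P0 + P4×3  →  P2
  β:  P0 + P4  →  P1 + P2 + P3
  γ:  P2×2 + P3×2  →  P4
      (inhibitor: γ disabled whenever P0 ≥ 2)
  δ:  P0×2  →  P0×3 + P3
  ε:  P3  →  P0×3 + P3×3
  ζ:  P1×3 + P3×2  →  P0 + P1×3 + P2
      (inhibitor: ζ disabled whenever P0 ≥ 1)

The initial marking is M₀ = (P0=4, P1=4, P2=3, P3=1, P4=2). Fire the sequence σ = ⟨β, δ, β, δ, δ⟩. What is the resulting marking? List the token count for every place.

(P0=5, P1=6, P2=5, P3=6, P4=0)

step 1: fire β:  (P0=4, P1=4, P2=3, P3=1, P4=2) → (P0=3, P1=5, P2=4, P3=2, P4=1)
step 2: fire δ:  (P0=3, P1=5, P2=4, P3=2, P4=1) → (P0=4, P1=5, P2=4, P3=3, P4=1)
step 3: fire β:  (P0=4, P1=5, P2=4, P3=3, P4=1) → (P0=3, P1=6, P2=5, P3=4, P4=0)
step 4: fire δ:  (P0=3, P1=6, P2=5, P3=4, P4=0) → (P0=4, P1=6, P2=5, P3=5, P4=0)
step 5: fire δ:  (P0=4, P1=6, P2=5, P3=5, P4=0) → (P0=5, P1=6, P2=5, P3=6, P4=0)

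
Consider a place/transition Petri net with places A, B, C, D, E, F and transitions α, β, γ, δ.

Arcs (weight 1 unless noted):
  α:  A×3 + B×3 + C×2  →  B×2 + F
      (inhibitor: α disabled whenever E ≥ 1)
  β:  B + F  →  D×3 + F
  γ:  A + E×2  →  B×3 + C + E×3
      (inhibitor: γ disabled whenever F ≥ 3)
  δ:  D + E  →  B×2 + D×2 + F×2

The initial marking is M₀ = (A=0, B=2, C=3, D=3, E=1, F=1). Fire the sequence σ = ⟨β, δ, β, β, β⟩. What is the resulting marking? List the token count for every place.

step 1: fire β:  (A=0, B=2, C=3, D=3, E=1, F=1) → (A=0, B=1, C=3, D=6, E=1, F=1)
step 2: fire δ:  (A=0, B=1, C=3, D=6, E=1, F=1) → (A=0, B=3, C=3, D=7, E=0, F=3)
step 3: fire β:  (A=0, B=3, C=3, D=7, E=0, F=3) → (A=0, B=2, C=3, D=10, E=0, F=3)
step 4: fire β:  (A=0, B=2, C=3, D=10, E=0, F=3) → (A=0, B=1, C=3, D=13, E=0, F=3)
step 5: fire β:  (A=0, B=1, C=3, D=13, E=0, F=3) → (A=0, B=0, C=3, D=16, E=0, F=3)

(A=0, B=0, C=3, D=16, E=0, F=3)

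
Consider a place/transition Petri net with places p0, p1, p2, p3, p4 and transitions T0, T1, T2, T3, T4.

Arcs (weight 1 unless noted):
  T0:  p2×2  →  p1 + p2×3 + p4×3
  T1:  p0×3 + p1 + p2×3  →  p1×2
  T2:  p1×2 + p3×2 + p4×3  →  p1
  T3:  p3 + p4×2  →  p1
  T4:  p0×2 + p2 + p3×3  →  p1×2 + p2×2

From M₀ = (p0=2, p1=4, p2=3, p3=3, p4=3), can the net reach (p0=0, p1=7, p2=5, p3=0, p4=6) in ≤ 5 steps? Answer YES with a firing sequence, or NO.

step 1: fire T0:  (p0=2, p1=4, p2=3, p3=3, p4=3) → (p0=2, p1=5, p2=4, p3=3, p4=6)
step 2: fire T4:  (p0=2, p1=5, p2=4, p3=3, p4=6) → (p0=0, p1=7, p2=5, p3=0, p4=6)

YES — reachable via ⟨T0, T4⟩ (2 firings)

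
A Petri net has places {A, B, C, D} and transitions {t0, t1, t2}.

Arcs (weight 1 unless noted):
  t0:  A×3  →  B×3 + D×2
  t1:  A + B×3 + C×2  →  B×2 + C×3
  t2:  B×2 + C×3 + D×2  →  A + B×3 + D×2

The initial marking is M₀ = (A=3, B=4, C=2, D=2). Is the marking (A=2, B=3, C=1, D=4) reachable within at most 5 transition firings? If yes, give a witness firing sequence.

depth 0: 1 marking
depth 1: 3 markings reached so far
depth 2: 5 markings reached so far
depth 3: 7 markings reached so far
depth 4: 7 markings reached so far
(frontier empty at depth 4; search complete)
target is not among the 7 markings reachable within 5 steps

NO — not reachable within 5 firings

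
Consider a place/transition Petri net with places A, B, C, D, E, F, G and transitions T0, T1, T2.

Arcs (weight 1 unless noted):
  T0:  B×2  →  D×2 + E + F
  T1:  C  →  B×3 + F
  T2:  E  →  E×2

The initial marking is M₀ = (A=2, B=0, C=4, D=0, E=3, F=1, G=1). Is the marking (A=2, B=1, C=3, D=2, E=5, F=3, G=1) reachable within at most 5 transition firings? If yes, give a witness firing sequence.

step 1: fire T1:  (A=2, B=0, C=4, D=0, E=3, F=1, G=1) → (A=2, B=3, C=3, D=0, E=3, F=2, G=1)
step 2: fire T0:  (A=2, B=3, C=3, D=0, E=3, F=2, G=1) → (A=2, B=1, C=3, D=2, E=4, F=3, G=1)
step 3: fire T2:  (A=2, B=1, C=3, D=2, E=4, F=3, G=1) → (A=2, B=1, C=3, D=2, E=5, F=3, G=1)

YES — reachable via ⟨T1, T0, T2⟩ (3 firings)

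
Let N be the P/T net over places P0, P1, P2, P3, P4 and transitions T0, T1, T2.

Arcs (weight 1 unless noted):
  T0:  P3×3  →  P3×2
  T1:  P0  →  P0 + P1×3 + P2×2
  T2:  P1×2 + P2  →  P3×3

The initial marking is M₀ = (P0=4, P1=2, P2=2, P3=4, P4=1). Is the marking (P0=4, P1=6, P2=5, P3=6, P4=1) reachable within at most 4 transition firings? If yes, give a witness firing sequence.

step 1: fire T0:  (P0=4, P1=2, P2=2, P3=4, P4=1) → (P0=4, P1=2, P2=2, P3=3, P4=1)
step 2: fire T1:  (P0=4, P1=2, P2=2, P3=3, P4=1) → (P0=4, P1=5, P2=4, P3=3, P4=1)
step 3: fire T1:  (P0=4, P1=5, P2=4, P3=3, P4=1) → (P0=4, P1=8, P2=6, P3=3, P4=1)
step 4: fire T2:  (P0=4, P1=8, P2=6, P3=3, P4=1) → (P0=4, P1=6, P2=5, P3=6, P4=1)

YES — reachable via ⟨T0, T1, T1, T2⟩ (4 firings)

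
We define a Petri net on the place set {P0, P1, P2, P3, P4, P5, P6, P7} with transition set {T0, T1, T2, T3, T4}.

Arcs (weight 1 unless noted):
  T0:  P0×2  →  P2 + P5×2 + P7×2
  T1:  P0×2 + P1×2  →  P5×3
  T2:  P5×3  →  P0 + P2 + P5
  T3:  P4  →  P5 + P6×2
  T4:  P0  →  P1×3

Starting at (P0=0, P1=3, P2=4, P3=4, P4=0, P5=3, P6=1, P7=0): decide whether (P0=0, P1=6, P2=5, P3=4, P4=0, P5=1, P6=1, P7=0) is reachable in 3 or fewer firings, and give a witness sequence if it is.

step 1: fire T2:  (P0=0, P1=3, P2=4, P3=4, P4=0, P5=3, P6=1, P7=0) → (P0=1, P1=3, P2=5, P3=4, P4=0, P5=1, P6=1, P7=0)
step 2: fire T4:  (P0=1, P1=3, P2=5, P3=4, P4=0, P5=1, P6=1, P7=0) → (P0=0, P1=6, P2=5, P3=4, P4=0, P5=1, P6=1, P7=0)

YES — reachable via ⟨T2, T4⟩ (2 firings)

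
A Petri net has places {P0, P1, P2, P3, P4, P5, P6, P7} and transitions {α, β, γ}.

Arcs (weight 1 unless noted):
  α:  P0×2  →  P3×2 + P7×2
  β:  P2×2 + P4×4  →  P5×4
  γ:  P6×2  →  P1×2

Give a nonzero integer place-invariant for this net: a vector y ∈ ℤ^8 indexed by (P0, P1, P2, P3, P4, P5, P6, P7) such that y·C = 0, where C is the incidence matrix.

Incidence matrix C (rows=places, cols=transitions):
        α    β    γ
   P0  -2    0    0
   P1   0    0    2
   P2   0   -2    0
   P3   2    0    0
   P4   0   -4    0
   P5   0    4    0
   P6   0    0   -2
   P7   2    0    0

Candidate y = [1, 0, 0, 1, 0, 0, 0, 0]; check y·C column-wise:
  col α: 1·-2 + 1·2 + 0·2 = 0
  col β: 1·0 + 0·-2 + 1·0 + 0·-4 + 0·4 = 0
  col γ: 1·0 + 0·2 + 1·0 + 0·-2 = 0

y = (P0:1, P1:0, P2:0, P3:1, P4:0, P5:0, P6:0, P7:0)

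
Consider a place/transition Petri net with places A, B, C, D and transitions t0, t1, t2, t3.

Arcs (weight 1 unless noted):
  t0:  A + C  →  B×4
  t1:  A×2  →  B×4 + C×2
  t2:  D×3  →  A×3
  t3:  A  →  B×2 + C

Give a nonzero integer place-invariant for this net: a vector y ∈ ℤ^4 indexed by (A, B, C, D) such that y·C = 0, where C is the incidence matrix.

y = (A:3, B:1, C:1, D:3)

Incidence matrix C (rows=places, cols=transitions):
       t0   t1   t2   t3
    A  -1   -2    3   -1
    B   4    4    0    2
    C  -1    2    0    1
    D   0    0   -3    0

Candidate y = [3, 1, 1, 3]; check y·C column-wise:
  col t0: 3·-1 + 1·4 + 1·-1 + 3·0 = 0
  col t1: 3·-2 + 1·4 + 1·2 + 3·0 = 0
  col t2: 3·3 + 1·0 + 1·0 + 3·-3 = 0
  col t3: 3·-1 + 1·2 + 1·1 + 3·0 = 0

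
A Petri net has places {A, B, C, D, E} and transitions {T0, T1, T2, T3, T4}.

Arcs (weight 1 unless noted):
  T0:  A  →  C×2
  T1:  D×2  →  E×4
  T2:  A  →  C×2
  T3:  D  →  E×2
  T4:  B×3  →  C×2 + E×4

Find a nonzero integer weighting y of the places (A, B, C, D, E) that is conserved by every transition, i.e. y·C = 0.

y = (A:6, B:2, C:3, D:0, E:0)

Incidence matrix C (rows=places, cols=transitions):
       T0   T1   T2   T3   T4
    A  -1    0   -1    0    0
    B   0    0    0    0   -3
    C   2    0    2    0    2
    D   0   -2    0   -1    0
    E   0    4    0    2    4

Candidate y = [6, 2, 3, 0, 0]; check y·C column-wise:
  col T0: 6·-1 + 2·0 + 3·2 = 0
  col T1: 6·0 + 2·0 + 3·0 + 0·-2 + 0·4 = 0
  col T2: 6·-1 + 2·0 + 3·2 = 0
  col T3: 6·0 + 2·0 + 3·0 + 0·-1 + 0·2 = 0
  col T4: 6·0 + 2·-3 + 3·2 + 0·4 = 0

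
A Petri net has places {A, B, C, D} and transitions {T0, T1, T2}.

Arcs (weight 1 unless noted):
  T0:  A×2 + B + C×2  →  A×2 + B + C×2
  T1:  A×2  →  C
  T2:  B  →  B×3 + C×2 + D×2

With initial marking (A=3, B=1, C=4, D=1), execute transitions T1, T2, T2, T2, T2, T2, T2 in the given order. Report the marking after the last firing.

(A=1, B=13, C=17, D=13)

step 1: fire T1:  (A=3, B=1, C=4, D=1) → (A=1, B=1, C=5, D=1)
step 2: fire T2:  (A=1, B=1, C=5, D=1) → (A=1, B=3, C=7, D=3)
step 3: fire T2:  (A=1, B=3, C=7, D=3) → (A=1, B=5, C=9, D=5)
step 4: fire T2:  (A=1, B=5, C=9, D=5) → (A=1, B=7, C=11, D=7)
step 5: fire T2:  (A=1, B=7, C=11, D=7) → (A=1, B=9, C=13, D=9)
step 6: fire T2:  (A=1, B=9, C=13, D=9) → (A=1, B=11, C=15, D=11)
step 7: fire T2:  (A=1, B=11, C=15, D=11) → (A=1, B=13, C=17, D=13)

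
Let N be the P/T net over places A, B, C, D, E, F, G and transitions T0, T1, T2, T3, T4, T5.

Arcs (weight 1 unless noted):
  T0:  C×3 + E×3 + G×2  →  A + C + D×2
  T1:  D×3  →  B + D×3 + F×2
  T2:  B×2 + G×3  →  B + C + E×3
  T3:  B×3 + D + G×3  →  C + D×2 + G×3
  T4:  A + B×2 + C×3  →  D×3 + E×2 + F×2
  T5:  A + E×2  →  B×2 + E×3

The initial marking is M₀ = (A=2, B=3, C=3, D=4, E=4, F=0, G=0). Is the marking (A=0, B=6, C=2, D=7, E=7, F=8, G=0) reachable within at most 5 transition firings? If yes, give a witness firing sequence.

NO — not reachable within 5 firings

depth 0: 1 marking
depth 1: 4 markings reached so far
depth 2: 9 markings reached so far
depth 3: 14 markings reached so far
depth 4: 19 markings reached so far
depth 5: 24 markings reached so far
target is not among the 24 markings reachable within 5 steps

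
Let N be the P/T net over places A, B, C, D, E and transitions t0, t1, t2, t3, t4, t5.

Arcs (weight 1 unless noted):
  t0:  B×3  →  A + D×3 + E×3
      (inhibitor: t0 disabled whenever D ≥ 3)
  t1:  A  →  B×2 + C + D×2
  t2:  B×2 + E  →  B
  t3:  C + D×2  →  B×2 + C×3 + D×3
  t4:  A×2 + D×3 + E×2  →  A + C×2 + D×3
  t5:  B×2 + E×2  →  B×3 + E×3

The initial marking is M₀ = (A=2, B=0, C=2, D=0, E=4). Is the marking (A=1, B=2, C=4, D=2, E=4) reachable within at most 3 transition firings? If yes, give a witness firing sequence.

NO — not reachable within 3 firings

depth 0: 1 marking
depth 1: 2 markings reached so far
depth 2: 6 markings reached so far
depth 3: 14 markings reached so far
target is not among the 14 markings reachable within 3 steps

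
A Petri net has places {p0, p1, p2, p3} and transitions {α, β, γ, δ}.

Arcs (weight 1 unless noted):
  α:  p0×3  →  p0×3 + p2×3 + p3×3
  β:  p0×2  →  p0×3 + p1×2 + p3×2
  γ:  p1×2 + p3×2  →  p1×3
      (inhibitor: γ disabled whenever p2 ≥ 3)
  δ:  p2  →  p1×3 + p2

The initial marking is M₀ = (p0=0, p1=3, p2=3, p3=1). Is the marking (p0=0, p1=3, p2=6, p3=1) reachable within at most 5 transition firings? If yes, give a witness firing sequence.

NO — not reachable within 5 firings

depth 0: 1 marking
depth 1: 2 markings reached so far
depth 2: 3 markings reached so far
depth 3: 4 markings reached so far
depth 4: 5 markings reached so far
depth 5: 6 markings reached so far
target is not among the 6 markings reachable within 5 steps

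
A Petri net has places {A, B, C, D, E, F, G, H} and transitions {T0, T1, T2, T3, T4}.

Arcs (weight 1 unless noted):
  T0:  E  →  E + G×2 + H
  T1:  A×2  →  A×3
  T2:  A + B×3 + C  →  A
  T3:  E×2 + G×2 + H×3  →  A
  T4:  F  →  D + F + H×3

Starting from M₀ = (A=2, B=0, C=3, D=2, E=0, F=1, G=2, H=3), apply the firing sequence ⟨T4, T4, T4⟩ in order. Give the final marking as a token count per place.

step 1: fire T4:  (A=2, B=0, C=3, D=2, E=0, F=1, G=2, H=3) → (A=2, B=0, C=3, D=3, E=0, F=1, G=2, H=6)
step 2: fire T4:  (A=2, B=0, C=3, D=3, E=0, F=1, G=2, H=6) → (A=2, B=0, C=3, D=4, E=0, F=1, G=2, H=9)
step 3: fire T4:  (A=2, B=0, C=3, D=4, E=0, F=1, G=2, H=9) → (A=2, B=0, C=3, D=5, E=0, F=1, G=2, H=12)

(A=2, B=0, C=3, D=5, E=0, F=1, G=2, H=12)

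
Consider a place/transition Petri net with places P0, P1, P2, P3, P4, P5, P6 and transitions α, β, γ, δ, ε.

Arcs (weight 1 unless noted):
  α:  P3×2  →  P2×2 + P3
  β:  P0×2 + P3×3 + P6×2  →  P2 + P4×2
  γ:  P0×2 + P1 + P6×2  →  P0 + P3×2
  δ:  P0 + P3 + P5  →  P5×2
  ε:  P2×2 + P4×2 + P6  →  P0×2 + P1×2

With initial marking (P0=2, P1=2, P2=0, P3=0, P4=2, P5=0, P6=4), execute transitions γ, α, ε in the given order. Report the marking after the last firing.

(P0=3, P1=3, P2=0, P3=1, P4=0, P5=0, P6=1)

step 1: fire γ:  (P0=2, P1=2, P2=0, P3=0, P4=2, P5=0, P6=4) → (P0=1, P1=1, P2=0, P3=2, P4=2, P5=0, P6=2)
step 2: fire α:  (P0=1, P1=1, P2=0, P3=2, P4=2, P5=0, P6=2) → (P0=1, P1=1, P2=2, P3=1, P4=2, P5=0, P6=2)
step 3: fire ε:  (P0=1, P1=1, P2=2, P3=1, P4=2, P5=0, P6=2) → (P0=3, P1=3, P2=0, P3=1, P4=0, P5=0, P6=1)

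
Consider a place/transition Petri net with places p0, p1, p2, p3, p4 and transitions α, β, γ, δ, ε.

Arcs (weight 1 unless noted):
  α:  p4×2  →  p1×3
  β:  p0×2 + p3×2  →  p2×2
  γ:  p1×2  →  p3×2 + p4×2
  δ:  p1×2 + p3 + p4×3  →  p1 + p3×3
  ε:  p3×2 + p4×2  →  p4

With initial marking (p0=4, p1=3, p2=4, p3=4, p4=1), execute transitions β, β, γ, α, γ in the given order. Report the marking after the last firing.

step 1: fire β:  (p0=4, p1=3, p2=4, p3=4, p4=1) → (p0=2, p1=3, p2=6, p3=2, p4=1)
step 2: fire β:  (p0=2, p1=3, p2=6, p3=2, p4=1) → (p0=0, p1=3, p2=8, p3=0, p4=1)
step 3: fire γ:  (p0=0, p1=3, p2=8, p3=0, p4=1) → (p0=0, p1=1, p2=8, p3=2, p4=3)
step 4: fire α:  (p0=0, p1=1, p2=8, p3=2, p4=3) → (p0=0, p1=4, p2=8, p3=2, p4=1)
step 5: fire γ:  (p0=0, p1=4, p2=8, p3=2, p4=1) → (p0=0, p1=2, p2=8, p3=4, p4=3)

(p0=0, p1=2, p2=8, p3=4, p4=3)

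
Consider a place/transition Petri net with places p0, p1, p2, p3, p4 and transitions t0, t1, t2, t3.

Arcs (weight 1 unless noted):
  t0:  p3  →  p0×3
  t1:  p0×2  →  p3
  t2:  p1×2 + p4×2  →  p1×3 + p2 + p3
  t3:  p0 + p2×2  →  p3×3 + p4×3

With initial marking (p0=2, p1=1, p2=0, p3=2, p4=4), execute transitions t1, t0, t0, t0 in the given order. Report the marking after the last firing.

step 1: fire t1:  (p0=2, p1=1, p2=0, p3=2, p4=4) → (p0=0, p1=1, p2=0, p3=3, p4=4)
step 2: fire t0:  (p0=0, p1=1, p2=0, p3=3, p4=4) → (p0=3, p1=1, p2=0, p3=2, p4=4)
step 3: fire t0:  (p0=3, p1=1, p2=0, p3=2, p4=4) → (p0=6, p1=1, p2=0, p3=1, p4=4)
step 4: fire t0:  (p0=6, p1=1, p2=0, p3=1, p4=4) → (p0=9, p1=1, p2=0, p3=0, p4=4)

(p0=9, p1=1, p2=0, p3=0, p4=4)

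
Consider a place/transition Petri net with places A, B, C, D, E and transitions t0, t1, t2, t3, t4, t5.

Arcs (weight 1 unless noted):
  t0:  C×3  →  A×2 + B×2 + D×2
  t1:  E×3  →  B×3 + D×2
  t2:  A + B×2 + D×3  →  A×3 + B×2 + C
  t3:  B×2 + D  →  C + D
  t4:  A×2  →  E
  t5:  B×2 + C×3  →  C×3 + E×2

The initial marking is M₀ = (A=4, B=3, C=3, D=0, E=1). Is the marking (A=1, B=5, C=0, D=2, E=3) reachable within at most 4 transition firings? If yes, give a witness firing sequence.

depth 0: 1 marking
depth 1: 4 markings reached so far
depth 2: 10 markings reached so far
depth 3: 21 markings reached so far
depth 4: 38 markings reached so far
target is not among the 38 markings reachable within 4 steps

NO — not reachable within 4 firings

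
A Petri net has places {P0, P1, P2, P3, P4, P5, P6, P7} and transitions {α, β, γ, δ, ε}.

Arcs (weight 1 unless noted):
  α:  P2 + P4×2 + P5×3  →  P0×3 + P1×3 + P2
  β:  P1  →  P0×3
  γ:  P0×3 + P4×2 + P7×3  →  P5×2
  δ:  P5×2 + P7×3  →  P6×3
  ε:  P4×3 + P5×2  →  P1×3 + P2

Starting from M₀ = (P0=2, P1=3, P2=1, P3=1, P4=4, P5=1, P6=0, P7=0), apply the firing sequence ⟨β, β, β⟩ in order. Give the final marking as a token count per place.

(P0=11, P1=0, P2=1, P3=1, P4=4, P5=1, P6=0, P7=0)

step 1: fire β:  (P0=2, P1=3, P2=1, P3=1, P4=4, P5=1, P6=0, P7=0) → (P0=5, P1=2, P2=1, P3=1, P4=4, P5=1, P6=0, P7=0)
step 2: fire β:  (P0=5, P1=2, P2=1, P3=1, P4=4, P5=1, P6=0, P7=0) → (P0=8, P1=1, P2=1, P3=1, P4=4, P5=1, P6=0, P7=0)
step 3: fire β:  (P0=8, P1=1, P2=1, P3=1, P4=4, P5=1, P6=0, P7=0) → (P0=11, P1=0, P2=1, P3=1, P4=4, P5=1, P6=0, P7=0)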